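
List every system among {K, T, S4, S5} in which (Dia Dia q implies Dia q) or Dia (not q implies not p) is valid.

S4-tableau for the negation not ((Dia Dia q implies Dia q) or Dia (not q implies not p)):
1. not ((Dia Dia q implies Dia q) or Dia (not q implies not p)), 0
2. not (Dia Dia q implies Dia q), 0
3. not Dia (not q implies not p), 0
4. Dia Dia q, 0
5. not Dia q, 0
6. not (not q implies not p), 0
7. not q, 0
8. p, 0
9. Dia q, 1
10. not (not q implies not p), 1
11. not q, 1
12. p, 1
13. q, 2
14. not (not q implies not p), 2
15. not q, 2
16. p, 2
Accessibility: 0R0, 0R1, 0R2, 1R1, 1R2, 2R2
Branch closes: q and not q both at 2.
Every branch closes (one shown): valid in S4, hence also in S5 (every theorem of S4 is a theorem of S5).
T-tableau for the negation not ((Dia Dia q implies Dia q) or Dia (not q implies not p)):
1. not ((Dia Dia q implies Dia q) or Dia (not q implies not p)), 0
2. not (Dia Dia q implies Dia q), 0
3. not Dia (not q implies not p), 0
4. Dia Dia q, 0
5. not Dia q, 0
6. not (not q implies not p), 0
7. not q, 0
8. p, 0
9. Dia q, 1
10. not (not q implies not p), 1
11. not q, 1
12. p, 1
13. q, 2
Accessibility: 0R0, 0R1, 1R1, 1R2, 2R2
Complete open branch: countermodel on a T-frame, so not valid in T, nor in K (the same frame is also a K-frame).

S4, S5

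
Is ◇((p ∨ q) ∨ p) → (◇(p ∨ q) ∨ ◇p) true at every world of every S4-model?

Tableau for the negation ¬(◇((p ∨ q) ∨ p) → (◇(p ∨ q) ∨ ◇p)):
1. ¬(◇((p ∨ q) ∨ p) → (◇(p ∨ q) ∨ ◇p)), u
2. ◇((p ∨ q) ∨ p), u
3. ¬(◇(p ∨ q) ∨ ◇p), u
4. ¬◇(p ∨ q), u
5. ¬◇p, u
6. ¬(p ∨ q), u
7. ¬p, u
8. ¬q, u
9. (p ∨ q) ∨ p, v
10. ¬(p ∨ q), v
11. ¬p, v
12. ¬q, v
13. p ∨ q, v
14. q, v
Accessibility: uRu, uRv, vRv
Branch closes: q and ¬q both at v.
Every branch of the negation's tableau closes; the branch above is one of them.

Valid in S4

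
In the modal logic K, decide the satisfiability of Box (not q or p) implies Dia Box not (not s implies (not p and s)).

Satisfiable (open branch found)

1. Box (not q or p) implies Dia Box not (not s implies (not p and s)), 0
2. Dia Box not (not s implies (not p and s)), 0
3. Box not (not s implies (not p and s)), 1
Accessibility: 0R1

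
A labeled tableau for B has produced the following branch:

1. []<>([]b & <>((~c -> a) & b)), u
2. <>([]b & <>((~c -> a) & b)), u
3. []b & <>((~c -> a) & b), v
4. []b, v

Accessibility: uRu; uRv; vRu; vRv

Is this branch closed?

There is no literal clash: for every atom and world, at most one sign appears.

Open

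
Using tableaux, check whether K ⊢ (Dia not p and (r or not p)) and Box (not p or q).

Invalid (countermodel exists)

Tableau for the negation not ((Dia not p and (r or not p)) and Box (not p or q)):
1. not ((Dia not p and (r or not p)) and Box (not p or q)), 0
2. not Box (not p or q), 0
3. not (not p or q), 1
4. p, 1
5. not q, 1
Accessibility: 0R1
The negation has an open branch (countermodel exists).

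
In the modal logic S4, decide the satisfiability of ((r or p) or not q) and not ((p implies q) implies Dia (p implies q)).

Unsatisfiable (every branch closes)

1. ((r or p) or not q) and not ((p implies q) implies Dia (p implies q)), 0
2. (r or p) or not q, 0
3. not ((p implies q) implies Dia (p implies q)), 0
4. p implies q, 0
5. not Dia (p implies q), 0
6. not (p implies q), 0
7. p, 0
8. not q, 0
9. q, 0
Accessibility: 0R0
Branch closes: q and not q both at 0.
(One branch shown.) All branches close.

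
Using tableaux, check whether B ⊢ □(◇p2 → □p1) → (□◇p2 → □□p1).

Yes, valid

Tableau for the negation ¬(□(◇p2 → □p1) → (□◇p2 → □□p1)):
1. ¬(□(◇p2 → □p1) → (□◇p2 → □□p1)), w0
2. □(◇p2 → □p1), w0   [¬→-rule on 1]
3. ¬(□◇p2 → □□p1), w0   [¬→-rule on 1]
4. □◇p2, w0   [¬→-rule on 3]
5. ¬□□p1, w0   [¬→-rule on 3]
6. ◇p2 → □p1, w0   [□-rule on 2 via w0Rw0]
7. ◇p2, w0   [□-rule on 4 via w0Rw0]
8. □p1, w0   [→-rule on 6 (branches; this branch)]
9. p1, w0   [□-rule on 8 via w0Rw0]
10. ¬□p1, w1   [¬□-rule on 5: fresh world w1, w0Rw1]
11. ◇p2 → □p1, w1   [□-rule on 2 via w0Rw1]
12. ◇p2, w1   [□-rule on 4 via w0Rw1]
13. p1, w1   [□-rule on 8 via w0Rw1]
14. ¬◇p2, w1   [→-rule on 11 (branches; this branch)]
15. ¬p2, w0   [¬◇-rule on 14 via w1Rw0]
16. ¬p2, w1   [¬◇-rule on 14 via w1Rw1]
17. p2, w2   [◇-rule on 7: fresh world w2, w0Rw2]
18. ◇p2 → □p1, w2   [□-rule on 2 via w0Rw2]
19. ◇p2, w2   [□-rule on 4 via w0Rw2]
20. p1, w2   [□-rule on 8 via w0Rw2]
21. □p1, w2   [→-rule on 18 (branches; this branch)]
22. ¬p1, w3   [¬□-rule on 10: fresh world w3, w1Rw3]
23. ¬p2, w3   [¬◇-rule on 14 via w1Rw3]
24. p2, w4   [◇-rule on 12: fresh world w4, w1Rw4]
25. ¬p2, w4   [¬◇-rule on 14 via w1Rw4]
Accessibility: w0Rw0, w0Rw1, w0Rw2, w1Rw0, w1Rw1, w1Rw3, w1Rw4, w2Rw0, w2Rw2, w3Rw1, w3Rw3, w4Rw1, w4Rw4
Branch closes: p2 and ¬p2 both at w4.
Every branch of the negation's tableau closes; the branch above is one of them.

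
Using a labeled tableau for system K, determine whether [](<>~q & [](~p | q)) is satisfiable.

Yes, satisfiable

1. [](<>~q & [](~p | q)), w0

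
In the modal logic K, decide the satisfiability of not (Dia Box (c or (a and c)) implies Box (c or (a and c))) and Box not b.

Yes, satisfiable

1. not (Dia Box (c or (a and c)) implies Box (c or (a and c))) and Box not b, w0
2. not (Dia Box (c or (a and c)) implies Box (c or (a and c))), w0   [and-rule on 1]
3. Box not b, w0   [and-rule on 1]
4. Dia Box (c or (a and c)), w0   [neg-implies-rule on 2]
5. not Box (c or (a and c)), w0   [neg-implies-rule on 2]
6. Box (c or (a and c)), w1   [Dia-rule on 4: fresh world w1, w0Rw1]
7. not b, w1   [Box-rule on 3 via w0Rw1]
8. not (c or (a and c)), w2   [neg-Box-rule on 5: fresh world w2, w0Rw2]
9. not c, w2   [neg-or-rule on 8]
10. not (a and c), w2   [neg-or-rule on 8]
11. not b, w2   [Box-rule on 3 via w0Rw2]
Accessibility: w0Rw1, w0Rw2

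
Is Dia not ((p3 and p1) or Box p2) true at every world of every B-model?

Tableau for the negation not Dia not ((p3 and p1) or Box p2):
1. not Dia not ((p3 and p1) or Box p2), w0
2. (p3 and p1) or Box p2, w0
3. Box p2, w0
4. p2, w0
Accessibility: w0Rw0
The negation has an open branch (countermodel exists).

No, not valid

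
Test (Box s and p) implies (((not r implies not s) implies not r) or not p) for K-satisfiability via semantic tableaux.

1. (Box s and p) implies (((not r implies not s) implies not r) or not p), u
2. ((not r implies not s) implies not r) or not p, u
3. not p, u

Yes, satisfiable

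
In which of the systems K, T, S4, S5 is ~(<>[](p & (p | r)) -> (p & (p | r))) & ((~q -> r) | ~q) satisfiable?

S4-tableau for the formula:
1. ~(<>[](p & (p | r)) -> (p & (p | r))) & ((~q -> r) | ~q), w0
2. ~(<>[](p & (p | r)) -> (p & (p | r))), w0   [&-rule on 1]
3. (~q -> r) | ~q, w0   [&-rule on 1]
4. <>[](p & (p | r)), w0   [~->-rule on 2]
5. ~(p & (p | r)), w0   [~->-rule on 2]
6. ~q, w0   [|-rule on 3 (branches; this branch)]
7. ~(p | r), w0   [~&-rule on 5 (branches; this branch)]
8. ~p, w0   [~|-rule on 7]
9. ~r, w0   [~|-rule on 7]
10. [](p & (p | r)), w1   [<>-rule on 4: fresh world w1, w0Rw1]
11. p & (p | r), w1   [[]-rule on 10 via w1Rw1]
12. p, w1   [&-rule on 11]
13. p | r, w1   [&-rule on 11]
14. r, w1   [|-rule on 13 (branches; this branch)]
Accessibility: w0Rw0, w0Rw1, w1Rw1
Complete open branch: satisfiable in S4, hence also in K, T (this S4-model is also a K-model and a T-model).
S5-tableau for the formula:
1. ~(<>[](p & (p | r)) -> (p & (p | r))) & ((~q -> r) | ~q), w0
2. ~(<>[](p & (p | r)) -> (p & (p | r))), w0   [&-rule on 1]
3. (~q -> r) | ~q, w0   [&-rule on 1]
4. <>[](p & (p | r)), w0   [~->-rule on 2]
5. ~(p & (p | r)), w0   [~->-rule on 2]
6. ~q -> r, w0   [|-rule on 3 (branches; this branch)]
7. ~(p | r), w0   [~&-rule on 5 (branches; this branch)]
8. ~p, w0   [~|-rule on 7]
9. ~r, w0   [~|-rule on 7]
10. q, w0   [->-rule on 6 (branches; this branch)]
11. [](p & (p | r)), w1   [<>-rule on 4: fresh world w1, w0Rw1]
12. p & (p | r), w0   [[]-rule on 11 via w1Rw0]
13. p, w0   [&-rule on 12]
14. p | r, w0   [&-rule on 12]
Accessibility: w0Rw0, w0Rw1, w1Rw0, w1Rw1
Branch closes: p and ~p both at w0.
Every branch closes (one shown): unsatisfiable in S5.

K, T, S4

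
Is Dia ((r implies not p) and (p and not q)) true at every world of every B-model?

Invalid (countermodel exists)

Tableau for the negation not Dia ((r implies not p) and (p and not q)):
1. not Dia ((r implies not p) and (p and not q)), w0
2. not ((r implies not p) and (p and not q)), w0   [neg-Dia-rule on 1 via w0Rw0]
3. not (p and not q), w0   [neg-and-rule on 2 (branches; this branch)]
4. q, w0   [neg-and-rule on 3 (branches; this branch)]
Accessibility: w0Rw0
The negation has an open branch (countermodel exists).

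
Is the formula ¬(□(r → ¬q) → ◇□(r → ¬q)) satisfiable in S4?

No, unsatisfiable

1. ¬(□(r → ¬q) → ◇□(r → ¬q)), u
2. □(r → ¬q), u
3. ¬◇□(r → ¬q), u
4. r → ¬q, u
5. ¬□(r → ¬q), u
6. ¬q, u
7. ¬(r → ¬q), v
8. r, v
9. q, v
10. r → ¬q, v
11. ¬□(r → ¬q), v
12. ¬q, v
Accessibility: uRu, uRv, vRv
Branch closes: q and ¬q both at v.
(One branch shown.) All branches close.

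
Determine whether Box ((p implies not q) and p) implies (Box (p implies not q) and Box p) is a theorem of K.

Yes, valid

Tableau for the negation not (Box ((p implies not q) and p) implies (Box (p implies not q) and Box p)):
1. not (Box ((p implies not q) and p) implies (Box (p implies not q) and Box p)), 0
2. Box ((p implies not q) and p), 0
3. not (Box (p implies not q) and Box p), 0
4. not Box (p implies not q), 0
5. not (p implies not q), 1
6. p, 1
7. q, 1
8. (p implies not q) and p, 1
9. p implies not q, 1
10. not q, 1
Accessibility: 0R1
Branch closes: q and not q both at 1.
All branches of the negation close; one closing branch shown above.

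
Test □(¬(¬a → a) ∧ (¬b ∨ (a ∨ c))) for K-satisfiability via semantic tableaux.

Satisfiable

1. □(¬(¬a → a) ∧ (¬b ∨ (a ∨ c))), w0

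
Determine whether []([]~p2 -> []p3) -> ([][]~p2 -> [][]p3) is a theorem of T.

Yes, valid

Tableau for the negation ~([]([]~p2 -> []p3) -> ([][]~p2 -> [][]p3)):
1. ~([]([]~p2 -> []p3) -> ([][]~p2 -> [][]p3)), u
2. []([]~p2 -> []p3), u   [~->-rule on 1]
3. ~([][]~p2 -> [][]p3), u   [~->-rule on 1]
4. [][]~p2, u   [~->-rule on 3]
5. ~[][]p3, u   [~->-rule on 3]
6. []~p2 -> []p3, u   [[]-rule on 2 via uRu]
7. []~p2, u   [[]-rule on 4 via uRu]
8. ~p2, u   [[]-rule on 7 via uRu]
9. []p3, u   [->-rule on 6 (branches; this branch)]
10. p3, u   [[]-rule on 9 via uRu]
11. ~[]p3, v   [~[]-rule on 5: fresh world v, uRv]
12. []~p2 -> []p3, v   [[]-rule on 2 via uRv]
13. []~p2, v   [[]-rule on 4 via uRv]
14. ~p2, v   [[]-rule on 7 via uRv]
15. p3, v   [[]-rule on 9 via uRv]
16. ~[]~p2, v   [->-rule on 12 (branches; this branch)]
17. ~p3, w   [~[]-rule on 11: fresh world w, vRw]
18. ~p2, w   [[]-rule on 13 via vRw]
19. p2, x   [~[]-rule on 16: fresh world x, vRx]
20. ~p2, x   [[]-rule on 13 via vRx]
Accessibility: uRu, uRv, vRv, vRw, vRx, wRw, xRx
Branch closes: p2 and ~p2 both at x.
Every branch of the negation's tableau closes; the branch above is one of them.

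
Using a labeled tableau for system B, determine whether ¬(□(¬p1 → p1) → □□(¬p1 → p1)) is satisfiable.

1. ¬(□(¬p1 → p1) → □□(¬p1 → p1)), w0
2. □(¬p1 → p1), w0   [¬→-rule on 1]
3. ¬□□(¬p1 → p1), w0   [¬→-rule on 1]
4. ¬p1 → p1, w0   [□-rule on 2 via w0Rw0]
5. p1, w0   [→-rule on 4 (branches; this branch)]
6. ¬□(¬p1 → p1), w1   [¬□-rule on 3: fresh world w1, w0Rw1]
7. ¬p1 → p1, w1   [□-rule on 2 via w0Rw1]
8. p1, w1   [→-rule on 7 (branches; this branch)]
9. ¬(¬p1 → p1), w2   [¬□-rule on 6: fresh world w2, w1Rw2]
10. ¬p1, w2   [¬→-rule on 9]
Accessibility: w0Rw0, w0Rw1, w1Rw0, w1Rw1, w1Rw2, w2Rw1, w2Rw2

Yes, satisfiable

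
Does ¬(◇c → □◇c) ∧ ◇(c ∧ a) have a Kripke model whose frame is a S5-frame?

No, unsatisfiable

1. ¬(◇c → □◇c) ∧ ◇(c ∧ a), 0
2. ¬(◇c → □◇c), 0
3. ◇(c ∧ a), 0
4. ◇c, 0
5. ¬□◇c, 0
6. c ∧ a, 1
7. c, 1
8. a, 1
9. c, 2
10. ¬◇c, 3
11. ¬c, 0
12. ¬c, 1
Accessibility: 0R0, 0R1, 0R2, 0R3, 1R0, 1R1, 1R2, 1R3, 2R0, 2R1, 2R2, 2R3, 3R0, 3R1, 3R2, 3R3
Branch closes: c and ¬c both at 1.
All branches of the tableau close; one closing branch shown above.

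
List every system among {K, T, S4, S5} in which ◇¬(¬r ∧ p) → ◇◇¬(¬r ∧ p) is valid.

K-tableau for the negation ¬(◇¬(¬r ∧ p) → ◇◇¬(¬r ∧ p)):
1. ¬(◇¬(¬r ∧ p) → ◇◇¬(¬r ∧ p)), u
2. ◇¬(¬r ∧ p), u
3. ¬◇◇¬(¬r ∧ p), u
4. ¬(¬r ∧ p), v
5. ¬◇¬(¬r ∧ p), v
6. ¬p, v
Accessibility: uRv
Complete open branch: countermodel on a K-frame, so not valid in K.
T-tableau for the negation ¬(◇¬(¬r ∧ p) → ◇◇¬(¬r ∧ p)):
1. ¬(◇¬(¬r ∧ p) → ◇◇¬(¬r ∧ p)), u
2. ◇¬(¬r ∧ p), u
3. ¬◇◇¬(¬r ∧ p), u
4. ¬◇¬(¬r ∧ p), u
5. ¬r ∧ p, u
6. ¬r, u
7. p, u
8. ¬(¬r ∧ p), v
9. ¬◇¬(¬r ∧ p), v
10. ¬r ∧ p, v
11. ¬r, v
12. p, v
13. ¬p, v
Accessibility: uRu, uRv, vRv
Branch closes: p and ¬p both at v.
Every branch closes (one shown): valid in T, hence also in S4, S5 (every theorem of T is a theorem of S4 and S5).

T, S4, S5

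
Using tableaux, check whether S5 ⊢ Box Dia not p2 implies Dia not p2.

Valid

Tableau for the negation not (Box Dia not p2 implies Dia not p2):
1. not (Box Dia not p2 implies Dia not p2), u
2. Box Dia not p2, u   [neg-implies-rule on 1]
3. not Dia not p2, u   [neg-implies-rule on 1]
4. Dia not p2, u   [Box-rule on 2 via uRu]
5. p2, u   [neg-Dia-rule on 3 via uRu]
6. not p2, v   [Dia-rule on 4: fresh world v, uRv]
7. Dia not p2, v   [Box-rule on 2 via uRv]
8. p2, v   [neg-Dia-rule on 3 via uRv]
Accessibility: uRu, uRv, vRu, vRv
Branch closes: p2 and not p2 both at v.
Every branch of the negation's tableau closes; the branch above is one of them.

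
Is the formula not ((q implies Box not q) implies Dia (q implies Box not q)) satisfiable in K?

1. not ((q implies Box not q) implies Dia (q implies Box not q)), w0
2. q implies Box not q, w0   [neg-implies-rule on 1]
3. not Dia (q implies Box not q), w0   [neg-implies-rule on 1]
4. Box not q, w0   [implies-rule on 2 (branches; this branch)]

Yes, satisfiable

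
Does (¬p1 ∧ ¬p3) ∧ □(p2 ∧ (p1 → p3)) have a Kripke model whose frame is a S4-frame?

Yes, satisfiable

1. (¬p1 ∧ ¬p3) ∧ □(p2 ∧ (p1 → p3)), u
2. ¬p1 ∧ ¬p3, u
3. □(p2 ∧ (p1 → p3)), u
4. ¬p1, u
5. ¬p3, u
6. p2 ∧ (p1 → p3), u
7. p2, u
8. p1 → p3, u
Accessibility: uRu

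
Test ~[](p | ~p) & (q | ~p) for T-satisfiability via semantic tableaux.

Unsatisfiable

1. ~[](p | ~p) & (q | ~p), w0
2. ~[](p | ~p), w0
3. q | ~p, w0
4. ~p, w0
5. ~(p | ~p), w1
6. ~p, w1
7. p, w1
Accessibility: w0Rw0, w0Rw1, w1Rw1
Branch closes: p and ~p both at w1.
All branches of the tableau close; one closing branch shown above.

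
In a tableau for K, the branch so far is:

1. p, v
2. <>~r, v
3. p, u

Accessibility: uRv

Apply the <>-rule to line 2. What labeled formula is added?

a fresh world w with vRw, and ~r at w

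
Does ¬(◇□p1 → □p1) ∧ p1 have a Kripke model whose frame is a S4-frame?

Satisfiable

1. ¬(◇□p1 → □p1) ∧ p1, 0
2. ¬(◇□p1 → □p1), 0
3. p1, 0
4. ◇□p1, 0
5. ¬□p1, 0
6. □p1, 1
7. p1, 1
8. ¬p1, 2
Accessibility: 0R0, 0R1, 0R2, 1R1, 2R2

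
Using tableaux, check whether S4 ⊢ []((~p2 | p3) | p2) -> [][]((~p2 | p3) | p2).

Tableau for the negation ~([]((~p2 | p3) | p2) -> [][]((~p2 | p3) | p2)):
1. ~([]((~p2 | p3) | p2) -> [][]((~p2 | p3) | p2)), u
2. []((~p2 | p3) | p2), u   [~->-rule on 1]
3. ~[][]((~p2 | p3) | p2), u   [~->-rule on 1]
4. (~p2 | p3) | p2, u   [[]-rule on 2 via uRu]
5. ~p2 | p3, u   [|-rule on 4 (branches; this branch)]
6. p3, u   [|-rule on 5 (branches; this branch)]
7. ~[]((~p2 | p3) | p2), v   [~[]-rule on 3: fresh world v, uRv]
8. (~p2 | p3) | p2, v   [[]-rule on 2 via uRv]
9. ~p2 | p3, v   [|-rule on 8 (branches; this branch)]
10. p3, v   [|-rule on 9 (branches; this branch)]
11. ~((~p2 | p3) | p2), w   [~[]-rule on 7: fresh world w, vRw]
12. ~(~p2 | p3), w   [~|-rule on 11]
13. ~p2, w   [~|-rule on 11]
14. p2, w   [~|-rule on 12]
15. ~p3, w   [~|-rule on 12]
Accessibility: uRu, uRv, uRw, vRv, vRw, wRw
Branch closes: p2 and ~p2 both at w.
Every branch of the negation's tableau closes; the branch above is one of them.

Valid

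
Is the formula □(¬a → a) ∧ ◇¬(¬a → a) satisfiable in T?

No, unsatisfiable

1. □(¬a → a) ∧ ◇¬(¬a → a), w0
2. □(¬a → a), w0
3. ◇¬(¬a → a), w0
4. ¬a → a, w0
5. a, w0
6. ¬(¬a → a), w1
7. ¬a, w1
8. ¬a → a, w1
9. a, w1
Accessibility: w0Rw0, w0Rw1, w1Rw1
Branch closes: a and ¬a both at w1.
All branches of the tableau close; one closing branch shown above.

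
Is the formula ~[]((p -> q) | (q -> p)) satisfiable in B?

1. ~[]((p -> q) | (q -> p)), u
2. ~((p -> q) | (q -> p)), v
3. ~(p -> q), v
4. ~(q -> p), v
5. p, v
6. ~q, v
7. q, v
8. ~p, v
Accessibility: uRu, uRv, vRu, vRv
Branch closes: q and ~q both at v.
All branches of the tableau close; one closing branch shown above.

Unsatisfiable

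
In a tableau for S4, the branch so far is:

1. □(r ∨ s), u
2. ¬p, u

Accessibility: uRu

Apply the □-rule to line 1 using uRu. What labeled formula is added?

r ∨ s, u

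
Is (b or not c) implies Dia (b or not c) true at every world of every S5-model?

Valid

Tableau for the negation not ((b or not c) implies Dia (b or not c)):
1. not ((b or not c) implies Dia (b or not c)), u
2. b or not c, u
3. not Dia (b or not c), u
4. not (b or not c), u
5. not b, u
6. c, u
7. not c, u
Accessibility: uRu
Branch closes: c and not c both at u.
All branches of the negation close; one closing branch shown above.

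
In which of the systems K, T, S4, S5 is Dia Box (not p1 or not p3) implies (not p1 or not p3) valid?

S5

S4-tableau for the negation not (Dia Box (not p1 or not p3) implies (not p1 or not p3)):
1. not (Dia Box (not p1 or not p3) implies (not p1 or not p3)), u
2. Dia Box (not p1 or not p3), u
3. not (not p1 or not p3), u
4. p1, u
5. p3, u
6. Box (not p1 or not p3), v
7. not p1 or not p3, v
8. not p3, v
Accessibility: uRu, uRv, vRv
Complete open branch: countermodel on an S4-frame, so not valid in S4, nor in K, T (the same frame is also a K-frame and a T-frame).
S5-tableau for the negation not (Dia Box (not p1 or not p3) implies (not p1 or not p3)):
1. not (Dia Box (not p1 or not p3) implies (not p1 or not p3)), u
2. Dia Box (not p1 or not p3), u
3. not (not p1 or not p3), u
4. p1, u
5. p3, u
6. Box (not p1 or not p3), v
7. not p1 or not p3, u
8. not p1 or not p3, v
9. not p3, u
Accessibility: uRu, uRv, vRu, vRv
Branch closes: p3 and not p3 both at u.
Every branch closes (one shown): valid in S5.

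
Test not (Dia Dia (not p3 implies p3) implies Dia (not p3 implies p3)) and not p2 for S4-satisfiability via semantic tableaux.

No, unsatisfiable

1. not (Dia Dia (not p3 implies p3) implies Dia (not p3 implies p3)) and not p2, w0
2. not (Dia Dia (not p3 implies p3) implies Dia (not p3 implies p3)), w0
3. not p2, w0
4. Dia Dia (not p3 implies p3), w0
5. not Dia (not p3 implies p3), w0
6. not (not p3 implies p3), w0
7. not p3, w0
8. Dia (not p3 implies p3), w1
9. not (not p3 implies p3), w1
10. not p3, w1
11. not p3 implies p3, w2
12. not (not p3 implies p3), w2
13. not p3, w2
14. p3, w2
Accessibility: w0Rw0, w0Rw1, w0Rw2, w1Rw1, w1Rw2, w2Rw2
Branch closes: p3 and not p3 both at w2.
Every branch closes; the branch above is one of them.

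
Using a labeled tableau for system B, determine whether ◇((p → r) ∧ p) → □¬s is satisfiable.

1. ◇((p → r) ∧ p) → □¬s, u
2. □¬s, u   [→-rule on 1 (branches; this branch)]
3. ¬s, u   [□-rule on 2 via uRu]
Accessibility: uRu

Yes, satisfiable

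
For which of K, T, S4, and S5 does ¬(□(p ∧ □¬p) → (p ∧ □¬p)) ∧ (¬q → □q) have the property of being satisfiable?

K

T-tableau for the formula:
1. ¬(□(p ∧ □¬p) → (p ∧ □¬p)) ∧ (¬q → □q), u
2. ¬(□(p ∧ □¬p) → (p ∧ □¬p)), u
3. ¬q → □q, u
4. □(p ∧ □¬p), u
5. ¬(p ∧ □¬p), u
6. p ∧ □¬p, u
7. p, u
8. □¬p, u
9. ¬p, u
Accessibility: uRu
Branch closes: p and ¬p both at u.
Every branch closes (one shown): unsatisfiable in T, hence also in S4, S5 (every S4/S5-frame is a T-frame).
K-tableau for the formula:
1. ¬(□(p ∧ □¬p) → (p ∧ □¬p)) ∧ (¬q → □q), u
2. ¬(□(p ∧ □¬p) → (p ∧ □¬p)), u
3. ¬q → □q, u
4. □(p ∧ □¬p), u
5. ¬(p ∧ □¬p), u
6. □q, u
7. ¬□¬p, u
8. p, v
9. p ∧ □¬p, v
10. □¬p, v
11. q, v
Accessibility: uRv
Complete open branch: satisfiable in K.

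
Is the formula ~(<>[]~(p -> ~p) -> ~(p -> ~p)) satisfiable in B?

1. ~(<>[]~(p -> ~p) -> ~(p -> ~p)), w0
2. <>[]~(p -> ~p), w0   [~->-rule on 1]
3. p -> ~p, w0   [~->-rule on 1]
4. ~p, w0   [->-rule on 3 (branches; this branch)]
5. []~(p -> ~p), w1   [<>-rule on 2: fresh world w1, w0Rw1]
6. ~(p -> ~p), w0   [[]-rule on 5 via w1Rw0]
7. p, w0   [~->-rule on 6]
Accessibility: w0Rw0, w0Rw1, w1Rw0, w1Rw1
Branch closes: p and ~p both at w0.
All branches of the tableau close; one closing branch shown above.

No, unsatisfiable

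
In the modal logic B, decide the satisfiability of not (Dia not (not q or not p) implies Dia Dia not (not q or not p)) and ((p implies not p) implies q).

1. not (Dia not (not q or not p) implies Dia Dia not (not q or not p)) and ((p implies not p) implies q), u
2. not (Dia not (not q or not p) implies Dia Dia not (not q or not p)), u
3. (p implies not p) implies q, u
4. Dia not (not q or not p), u
5. not Dia Dia not (not q or not p), u
6. not Dia not (not q or not p), u
7. not q or not p, u
8. not (p implies not p), u
9. p, u
10. not q, u
11. not (not q or not p), v
12. q, v
13. p, v
14. not Dia not (not q or not p), v
15. not q or not p, v
16. not p, v
Accessibility: uRu, uRv, vRu, vRv
Branch closes: p and not p both at v.
(One branch shown.) All branches close.

Unsatisfiable (every branch closes)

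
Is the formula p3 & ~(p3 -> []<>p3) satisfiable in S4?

1. p3 & ~(p3 -> []<>p3), 0
2. p3, 0
3. ~(p3 -> []<>p3), 0
4. ~[]<>p3, 0
5. ~<>p3, 1
6. ~p3, 1
Accessibility: 0R0, 0R1, 1R1

Satisfiable (open branch found)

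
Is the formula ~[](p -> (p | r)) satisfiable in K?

Unsatisfiable (every branch closes)

1. ~[](p -> (p | r)), u
2. ~(p -> (p | r)), v   [~[]-rule on 1: fresh world v, uRv]
3. p, v   [~->-rule on 2]
4. ~(p | r), v   [~->-rule on 2]
5. ~p, v   [~|-rule on 4]
6. ~r, v   [~|-rule on 4]
Accessibility: uRv
Branch closes: p and ~p both at v.
(One branch shown.) All branches close.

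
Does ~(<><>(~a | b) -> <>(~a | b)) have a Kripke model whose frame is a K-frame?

1. ~(<><>(~a | b) -> <>(~a | b)), u
2. <><>(~a | b), u
3. ~<>(~a | b), u
4. <>(~a | b), v
5. ~(~a | b), v
6. a, v
7. ~b, v
8. ~a | b, w
9. b, w
Accessibility: uRv, vRw

Yes, satisfiable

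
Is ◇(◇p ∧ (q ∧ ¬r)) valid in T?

Invalid (countermodel exists)

Tableau for the negation ¬◇(◇p ∧ (q ∧ ¬r)):
1. ¬◇(◇p ∧ (q ∧ ¬r)), 0
2. ¬(◇p ∧ (q ∧ ¬r)), 0
3. ¬(q ∧ ¬r), 0
4. r, 0
Accessibility: 0R0
The negation has an open branch (countermodel exists).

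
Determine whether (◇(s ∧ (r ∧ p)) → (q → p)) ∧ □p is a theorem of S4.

Tableau for the negation ¬((◇(s ∧ (r ∧ p)) → (q → p)) ∧ □p):
1. ¬((◇(s ∧ (r ∧ p)) → (q → p)) ∧ □p), u
2. ¬□p, u   [¬∧-rule on 1 (branches; this branch)]
3. ¬p, v   [¬□-rule on 2: fresh world v, uRv]
Accessibility: uRu, uRv, vRv
The negation has an open branch (countermodel exists).

No, not valid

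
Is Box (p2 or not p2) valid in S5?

Tableau for the negation not Box (p2 or not p2):
1. not Box (p2 or not p2), u
2. not (p2 or not p2), v
3. not p2, v
4. p2, v
Accessibility: uRu, uRv, vRu, vRv
Branch closes: p2 and not p2 both at v.
All branches of the negation close; one closing branch shown above.

Valid in S5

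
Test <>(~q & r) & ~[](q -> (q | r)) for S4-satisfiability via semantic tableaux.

1. <>(~q & r) & ~[](q -> (q | r)), w0
2. <>(~q & r), w0
3. ~[](q -> (q | r)), w0
4. ~q & r, w1
5. ~q, w1
6. r, w1
7. ~(q -> (q | r)), w2
8. q, w2
9. ~(q | r), w2
10. ~q, w2
11. ~r, w2
Accessibility: w0Rw0, w0Rw1, w0Rw2, w1Rw1, w2Rw2
Branch closes: q and ~q both at w2.
All branches of the tableau close; one closing branch shown above.

Unsatisfiable (every branch closes)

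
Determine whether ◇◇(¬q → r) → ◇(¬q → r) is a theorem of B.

Invalid (countermodel exists)

Tableau for the negation ¬(◇◇(¬q → r) → ◇(¬q → r)):
1. ¬(◇◇(¬q → r) → ◇(¬q → r)), w0
2. ◇◇(¬q → r), w0
3. ¬◇(¬q → r), w0
4. ¬(¬q → r), w0
5. ¬q, w0
6. ¬r, w0
7. ◇(¬q → r), w1
8. ¬(¬q → r), w1
9. ¬q, w1
10. ¬r, w1
11. ¬q → r, w2
12. r, w2
Accessibility: w0Rw0, w0Rw1, w1Rw0, w1Rw1, w1Rw2, w2Rw1, w2Rw2
The negation has an open branch (countermodel exists).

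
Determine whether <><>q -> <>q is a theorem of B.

Tableau for the negation ~(<><>q -> <>q):
1. ~(<><>q -> <>q), 0
2. <><>q, 0   [~->-rule on 1]
3. ~<>q, 0   [~->-rule on 1]
4. ~q, 0   [~<>-rule on 3 via 0R0]
5. <>q, 1   [<>-rule on 2: fresh world 1, 0R1]
6. ~q, 1   [~<>-rule on 3 via 0R1]
7. q, 2   [<>-rule on 5: fresh world 2, 1R2]
Accessibility: 0R0, 0R1, 1R0, 1R1, 1R2, 2R1, 2R2
The negation has an open branch (countermodel exists).

Invalid (countermodel exists)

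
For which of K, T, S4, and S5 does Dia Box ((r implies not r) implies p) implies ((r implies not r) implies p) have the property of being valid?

S4-tableau for the negation not (Dia Box ((r implies not r) implies p) implies ((r implies not r) implies p)):
1. not (Dia Box ((r implies not r) implies p) implies ((r implies not r) implies p)), 0
2. Dia Box ((r implies not r) implies p), 0
3. not ((r implies not r) implies p), 0
4. r implies not r, 0
5. not p, 0
6. not r, 0
7. Box ((r implies not r) implies p), 1
8. (r implies not r) implies p, 1
9. p, 1
Accessibility: 0R0, 0R1, 1R1
Complete open branch: countermodel on an S4-frame, so not valid in S4, nor in K, T (the same frame is also a K-frame and a T-frame).
S5-tableau for the negation not (Dia Box ((r implies not r) implies p) implies ((r implies not r) implies p)):
1. not (Dia Box ((r implies not r) implies p) implies ((r implies not r) implies p)), 0
2. Dia Box ((r implies not r) implies p), 0
3. not ((r implies not r) implies p), 0
4. r implies not r, 0
5. not p, 0
6. not r, 0
7. Box ((r implies not r) implies p), 1
8. (r implies not r) implies p, 0
9. (r implies not r) implies p, 1
10. not (r implies not r), 0
11. r, 0
Accessibility: 0R0, 0R1, 1R0, 1R1
Branch closes: r and not r both at 0.
Every branch closes (one shown): valid in S5.

S5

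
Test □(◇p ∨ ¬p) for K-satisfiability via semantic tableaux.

1. □(◇p ∨ ¬p), u

Satisfiable (open branch found)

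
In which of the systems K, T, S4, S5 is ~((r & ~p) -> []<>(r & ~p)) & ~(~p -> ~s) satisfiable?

K, T, S4

S4-tableau for the formula:
1. ~((r & ~p) -> []<>(r & ~p)) & ~(~p -> ~s), 0
2. ~((r & ~p) -> []<>(r & ~p)), 0   [&-rule on 1]
3. ~(~p -> ~s), 0   [&-rule on 1]
4. r & ~p, 0   [~->-rule on 2]
5. ~[]<>(r & ~p), 0   [~->-rule on 2]
6. ~p, 0   [~->-rule on 3]
7. s, 0   [~->-rule on 3]
8. r, 0   [&-rule on 4]
9. ~<>(r & ~p), 1   [~[]-rule on 5: fresh world 1, 0R1]
10. ~(r & ~p), 1   [~<>-rule on 9 via 1R1]
11. p, 1   [~&-rule on 10 (branches; this branch)]
Accessibility: 0R0, 0R1, 1R1
Complete open branch: satisfiable in S4, hence also in K, T (this S4-model is also a K-model and a T-model).
S5-tableau for the formula:
1. ~((r & ~p) -> []<>(r & ~p)) & ~(~p -> ~s), 0
2. ~((r & ~p) -> []<>(r & ~p)), 0   [&-rule on 1]
3. ~(~p -> ~s), 0   [&-rule on 1]
4. r & ~p, 0   [~->-rule on 2]
5. ~[]<>(r & ~p), 0   [~->-rule on 2]
6. ~p, 0   [~->-rule on 3]
7. s, 0   [~->-rule on 3]
8. r, 0   [&-rule on 4]
9. ~<>(r & ~p), 1   [~[]-rule on 5: fresh world 1, 0R1]
10. ~(r & ~p), 0   [~<>-rule on 9 via 1R0]
11. ~(r & ~p), 1   [~<>-rule on 9 via 1R1]
12. p, 0   [~&-rule on 10 (branches; this branch)]
Accessibility: 0R0, 0R1, 1R0, 1R1
Branch closes: p and ~p both at 0.
Every branch closes (one shown): unsatisfiable in S5.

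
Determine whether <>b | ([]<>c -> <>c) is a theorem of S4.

Valid

Tableau for the negation ~(<>b | ([]<>c -> <>c)):
1. ~(<>b | ([]<>c -> <>c)), u
2. ~<>b, u
3. ~([]<>c -> <>c), u
4. []<>c, u
5. ~<>c, u
6. ~b, u
7. <>c, u
8. ~c, u
9. c, v
10. ~b, v
11. <>c, v
12. ~c, v
Accessibility: uRu, uRv, vRv
Branch closes: c and ~c both at v.
All branches of the negation close; one closing branch shown above.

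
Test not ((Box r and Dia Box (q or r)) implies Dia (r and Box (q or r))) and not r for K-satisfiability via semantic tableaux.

1. not ((Box r and Dia Box (q or r)) implies Dia (r and Box (q or r))) and not r, u
2. not ((Box r and Dia Box (q or r)) implies Dia (r and Box (q or r))), u   [and-rule on 1]
3. not r, u   [and-rule on 1]
4. Box r and Dia Box (q or r), u   [neg-implies-rule on 2]
5. not Dia (r and Box (q or r)), u   [neg-implies-rule on 2]
6. Box r, u   [and-rule on 4]
7. Dia Box (q or r), u   [and-rule on 4]
8. Box (q or r), v   [Dia-rule on 7: fresh world v, uRv]
9. not (r and Box (q or r)), v   [neg-Dia-rule on 5 via uRv]
10. r, v   [Box-rule on 6 via uRv]
11. not Box (q or r), v   [neg-and-rule on 9 (branches; this branch)]
12. not (q or r), w   [neg-Box-rule on 11: fresh world w, vRw]
13. not q, w   [neg-or-rule on 12]
14. not r, w   [neg-or-rule on 12]
15. q or r, w   [Box-rule on 8 via vRw]
16. r, w   [or-rule on 15 (branches; this branch)]
Accessibility: uRv, vRw
Branch closes: r and not r both at w.
Every branch closes; the branch above is one of them.

Unsatisfiable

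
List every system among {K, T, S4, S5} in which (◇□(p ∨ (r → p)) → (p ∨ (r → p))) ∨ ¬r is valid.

S5

S4-tableau for the negation ¬((◇□(p ∨ (r → p)) → (p ∨ (r → p))) ∨ ¬r):
1. ¬((◇□(p ∨ (r → p)) → (p ∨ (r → p))) ∨ ¬r), 0
2. ¬(◇□(p ∨ (r → p)) → (p ∨ (r → p))), 0
3. r, 0
4. ◇□(p ∨ (r → p)), 0
5. ¬(p ∨ (r → p)), 0
6. ¬p, 0
7. ¬(r → p), 0
8. □(p ∨ (r → p)), 1
9. p ∨ (r → p), 1
10. r → p, 1
11. p, 1
Accessibility: 0R0, 0R1, 1R1
Complete open branch: countermodel on an S4-frame, so not valid in S4, nor in K, T (the same frame is also a K-frame and a T-frame).
S5-tableau for the negation ¬((◇□(p ∨ (r → p)) → (p ∨ (r → p))) ∨ ¬r):
1. ¬((◇□(p ∨ (r → p)) → (p ∨ (r → p))) ∨ ¬r), 0
2. ¬(◇□(p ∨ (r → p)) → (p ∨ (r → p))), 0
3. r, 0
4. ◇□(p ∨ (r → p)), 0
5. ¬(p ∨ (r → p)), 0
6. ¬p, 0
7. ¬(r → p), 0
8. □(p ∨ (r → p)), 1
9. p ∨ (r → p), 0
10. p ∨ (r → p), 1
11. r → p, 0
12. r → p, 1
13. p, 0
Accessibility: 0R0, 0R1, 1R0, 1R1
Branch closes: p and ¬p both at 0.
Every branch closes (one shown): valid in S5.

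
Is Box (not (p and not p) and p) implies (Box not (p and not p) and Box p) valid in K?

Valid

Tableau for the negation not (Box (not (p and not p) and p) implies (Box not (p and not p) and Box p)):
1. not (Box (not (p and not p) and p) implies (Box not (p and not p) and Box p)), u
2. Box (not (p and not p) and p), u
3. not (Box not (p and not p) and Box p), u
4. not Box p, u
5. not p, v
6. not (p and not p) and p, v
7. not (p and not p), v
8. p, v
Accessibility: uRv
Branch closes: p and not p both at v.
All branches of the negation close; one closing branch shown above.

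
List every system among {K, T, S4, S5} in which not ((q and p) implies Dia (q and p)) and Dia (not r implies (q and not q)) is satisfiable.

K-tableau for the formula:
1. not ((q and p) implies Dia (q and p)) and Dia (not r implies (q and not q)), w0
2. not ((q and p) implies Dia (q and p)), w0
3. Dia (not r implies (q and not q)), w0
4. q and p, w0
5. not Dia (q and p), w0
6. q, w0
7. p, w0
8. not r implies (q and not q), w1
9. not (q and p), w1
10. r, w1
11. not p, w1
Accessibility: w0Rw1
Complete open branch: satisfiable in K.
T-tableau for the formula:
1. not ((q and p) implies Dia (q and p)) and Dia (not r implies (q and not q)), w0
2. not ((q and p) implies Dia (q and p)), w0
3. Dia (not r implies (q and not q)), w0
4. q and p, w0
5. not Dia (q and p), w0
6. q, w0
7. p, w0
8. not (q and p), w0
9. not p, w0
Accessibility: w0Rw0
Branch closes: p and not p both at w0.
Every branch closes (one shown): unsatisfiable in T, hence also in S4, S5 (every S4/S5-frame is a T-frame).

K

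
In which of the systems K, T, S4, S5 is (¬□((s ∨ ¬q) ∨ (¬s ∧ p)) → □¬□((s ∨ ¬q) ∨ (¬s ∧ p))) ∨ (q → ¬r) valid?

S4-tableau for the negation ¬((¬□((s ∨ ¬q) ∨ (¬s ∧ p)) → □¬□((s ∨ ¬q) ∨ (¬s ∧ p))) ∨ (q → ¬r)):
1. ¬((¬□((s ∨ ¬q) ∨ (¬s ∧ p)) → □¬□((s ∨ ¬q) ∨ (¬s ∧ p))) ∨ (q → ¬r)), 0
2. ¬(¬□((s ∨ ¬q) ∨ (¬s ∧ p)) → □¬□((s ∨ ¬q) ∨ (¬s ∧ p))), 0   [¬∨-rule on 1]
3. ¬(q → ¬r), 0   [¬∨-rule on 1]
4. ¬□((s ∨ ¬q) ∨ (¬s ∧ p)), 0   [¬→-rule on 2]
5. ¬□¬□((s ∨ ¬q) ∨ (¬s ∧ p)), 0   [¬→-rule on 2]
6. q, 0   [¬→-rule on 3]
7. r, 0   [¬→-rule on 3]
8. ¬((s ∨ ¬q) ∨ (¬s ∧ p)), 1   [¬□-rule on 4: fresh world 1, 0R1]
9. ¬(s ∨ ¬q), 1   [¬∨-rule on 8]
10. ¬(¬s ∧ p), 1   [¬∨-rule on 8]
11. ¬s, 1   [¬∨-rule on 9]
12. q, 1   [¬∨-rule on 9]
13. ¬p, 1   [¬∧-rule on 10 (branches; this branch)]
14. □((s ∨ ¬q) ∨ (¬s ∧ p)), 2   [¬□-rule on 5: fresh world 2, 0R2]
15. (s ∨ ¬q) ∨ (¬s ∧ p), 2   [□-rule on 14 via 2R2]
16. ¬s ∧ p, 2   [∨-rule on 15 (branches; this branch)]
17. ¬s, 2   [∧-rule on 16]
18. p, 2   [∧-rule on 16]
Accessibility: 0R0, 0R1, 0R2, 1R1, 2R2
Complete open branch: countermodel on an S4-frame, so not valid in S4, nor in K, T (the same frame is also a K-frame and a T-frame).
S5-tableau for the negation ¬((¬□((s ∨ ¬q) ∨ (¬s ∧ p)) → □¬□((s ∨ ¬q) ∨ (¬s ∧ p))) ∨ (q → ¬r)):
1. ¬((¬□((s ∨ ¬q) ∨ (¬s ∧ p)) → □¬□((s ∨ ¬q) ∨ (¬s ∧ p))) ∨ (q → ¬r)), 0
2. ¬(¬□((s ∨ ¬q) ∨ (¬s ∧ p)) → □¬□((s ∨ ¬q) ∨ (¬s ∧ p))), 0   [¬∨-rule on 1]
3. ¬(q → ¬r), 0   [¬∨-rule on 1]
4. ¬□((s ∨ ¬q) ∨ (¬s ∧ p)), 0   [¬→-rule on 2]
5. ¬□¬□((s ∨ ¬q) ∨ (¬s ∧ p)), 0   [¬→-rule on 2]
6. q, 0   [¬→-rule on 3]
7. r, 0   [¬→-rule on 3]
8. ¬((s ∨ ¬q) ∨ (¬s ∧ p)), 1   [¬□-rule on 4: fresh world 1, 0R1]
9. ¬(s ∨ ¬q), 1   [¬∨-rule on 8]
10. ¬(¬s ∧ p), 1   [¬∨-rule on 8]
11. ¬s, 1   [¬∨-rule on 9]
12. q, 1   [¬∨-rule on 9]
13. ¬p, 1   [¬∧-rule on 10 (branches; this branch)]
14. □((s ∨ ¬q) ∨ (¬s ∧ p)), 2   [¬□-rule on 5: fresh world 2, 0R2]
15. (s ∨ ¬q) ∨ (¬s ∧ p), 0   [□-rule on 14 via 2R0]
16. (s ∨ ¬q) ∨ (¬s ∧ p), 1   [□-rule on 14 via 2R1]
17. (s ∨ ¬q) ∨ (¬s ∧ p), 2   [□-rule on 14 via 2R2]
18. ¬s ∧ p, 0   [∨-rule on 15 (branches; this branch)]
19. ¬s, 0   [∧-rule on 18]
20. p, 0   [∧-rule on 18]
21. s ∨ ¬q, 1   [∨-rule on 16 (branches; this branch)]
22. ¬s ∧ p, 2   [∨-rule on 17 (branches; this branch)]
23. ¬s, 2   [∧-rule on 22]
24. p, 2   [∧-rule on 22]
25. ¬q, 1   [∨-rule on 21 (branches; this branch)]
Accessibility: 0R0, 0R1, 0R2, 1R0, 1R1, 1R2, 2R0, 2R1, 2R2
Branch closes: q and ¬q both at 1.
Every branch closes (one shown): valid in S5.

S5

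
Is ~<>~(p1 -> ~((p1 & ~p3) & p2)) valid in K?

Invalid (countermodel exists)

Tableau for the negation <>~(p1 -> ~((p1 & ~p3) & p2)):
1. <>~(p1 -> ~((p1 & ~p3) & p2)), w0
2. ~(p1 -> ~((p1 & ~p3) & p2)), w1   [<>-rule on 1: fresh world w1, w0Rw1]
3. p1, w1   [~->-rule on 2]
4. (p1 & ~p3) & p2, w1   [~->-rule on 2]
5. p1 & ~p3, w1   [&-rule on 4]
6. p2, w1   [&-rule on 4]
7. ~p3, w1   [&-rule on 5]
Accessibility: w0Rw1
The negation has an open branch (countermodel exists).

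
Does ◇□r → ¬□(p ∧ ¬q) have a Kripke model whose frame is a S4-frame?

1. ◇□r → ¬□(p ∧ ¬q), 0
2. ¬□(p ∧ ¬q), 0
3. ¬(p ∧ ¬q), 1
4. q, 1
Accessibility: 0R0, 0R1, 1R1

Yes, satisfiable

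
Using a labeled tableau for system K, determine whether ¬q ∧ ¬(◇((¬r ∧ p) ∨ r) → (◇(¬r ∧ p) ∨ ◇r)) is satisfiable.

1. ¬q ∧ ¬(◇((¬r ∧ p) ∨ r) → (◇(¬r ∧ p) ∨ ◇r)), 0
2. ¬q, 0   [∧-rule on 1]
3. ¬(◇((¬r ∧ p) ∨ r) → (◇(¬r ∧ p) ∨ ◇r)), 0   [∧-rule on 1]
4. ◇((¬r ∧ p) ∨ r), 0   [¬→-rule on 3]
5. ¬(◇(¬r ∧ p) ∨ ◇r), 0   [¬→-rule on 3]
6. ¬◇(¬r ∧ p), 0   [¬∨-rule on 5]
7. ¬◇r, 0   [¬∨-rule on 5]
8. (¬r ∧ p) ∨ r, 1   [◇-rule on 4: fresh world 1, 0R1]
9. ¬(¬r ∧ p), 1   [¬◇-rule on 6 via 0R1]
10. ¬r, 1   [¬◇-rule on 7 via 0R1]
11. ¬r ∧ p, 1   [∨-rule on 8 (branches; this branch)]
12. p, 1   [∧-rule on 11]
13. ¬p, 1   [¬∧-rule on 9 (branches; this branch)]
Accessibility: 0R1
Branch closes: p and ¬p both at 1.
(One branch shown.) All branches close.

Unsatisfiable (every branch closes)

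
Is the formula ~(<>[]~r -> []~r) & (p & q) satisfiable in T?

1. ~(<>[]~r -> []~r) & (p & q), 0
2. ~(<>[]~r -> []~r), 0
3. p & q, 0
4. <>[]~r, 0
5. ~[]~r, 0
6. p, 0
7. q, 0
8. []~r, 1
9. ~r, 1
10. r, 2
Accessibility: 0R0, 0R1, 0R2, 1R1, 2R2

Satisfiable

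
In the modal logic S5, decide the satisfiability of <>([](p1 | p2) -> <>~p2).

1. <>([](p1 | p2) -> <>~p2), 0
2. [](p1 | p2) -> <>~p2, 1   [<>-rule on 1: fresh world 1, 0R1]
3. <>~p2, 1   [->-rule on 2 (branches; this branch)]
4. ~p2, 2   [<>-rule on 3: fresh world 2, 1R2]
Accessibility: 0R0, 0R1, 0R2, 1R0, 1R1, 1R2, 2R0, 2R1, 2R2

Satisfiable (open branch found)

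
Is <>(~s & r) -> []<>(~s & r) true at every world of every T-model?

Tableau for the negation ~(<>(~s & r) -> []<>(~s & r)):
1. ~(<>(~s & r) -> []<>(~s & r)), 0
2. <>(~s & r), 0
3. ~[]<>(~s & r), 0
4. ~s & r, 1
5. ~s, 1
6. r, 1
7. ~<>(~s & r), 2
8. ~(~s & r), 2
9. ~r, 2
Accessibility: 0R0, 0R1, 0R2, 1R1, 2R2
The negation has an open branch (countermodel exists).

No, not valid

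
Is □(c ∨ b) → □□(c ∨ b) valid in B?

Not valid

Tableau for the negation ¬(□(c ∨ b) → □□(c ∨ b)):
1. ¬(□(c ∨ b) → □□(c ∨ b)), w0
2. □(c ∨ b), w0
3. ¬□□(c ∨ b), w0
4. c ∨ b, w0
5. b, w0
6. ¬□(c ∨ b), w1
7. c ∨ b, w1
8. b, w1
9. ¬(c ∨ b), w2
10. ¬c, w2
11. ¬b, w2
Accessibility: w0Rw0, w0Rw1, w1Rw0, w1Rw1, w1Rw2, w2Rw1, w2Rw2
The negation has an open branch (countermodel exists).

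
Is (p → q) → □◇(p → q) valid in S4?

Tableau for the negation ¬((p → q) → □◇(p → q)):
1. ¬((p → q) → □◇(p → q)), w0
2. p → q, w0
3. ¬□◇(p → q), w0
4. q, w0
5. ¬◇(p → q), w1
6. ¬(p → q), w1
7. p, w1
8. ¬q, w1
Accessibility: w0Rw0, w0Rw1, w1Rw1
The negation has an open branch (countermodel exists).

No, not valid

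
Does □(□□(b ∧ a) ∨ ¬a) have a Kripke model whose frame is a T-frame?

1. □(□□(b ∧ a) ∨ ¬a), u
2. □□(b ∧ a) ∨ ¬a, u   [□-rule on 1 via uRu]
3. ¬a, u   [∨-rule on 2 (branches; this branch)]
Accessibility: uRu

Satisfiable (open branch found)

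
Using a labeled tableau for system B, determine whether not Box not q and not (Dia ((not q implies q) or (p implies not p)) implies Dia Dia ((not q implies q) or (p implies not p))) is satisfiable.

1. not Box not q and not (Dia ((not q implies q) or (p implies not p)) implies Dia Dia ((not q implies q) or (p implies not p))), w0
2. not Box not q, w0   [and-rule on 1]
3. not (Dia ((not q implies q) or (p implies not p)) implies Dia Dia ((not q implies q) or (p implies not p))), w0   [and-rule on 1]
4. Dia ((not q implies q) or (p implies not p)), w0   [neg-implies-rule on 3]
5. not Dia Dia ((not q implies q) or (p implies not p)), w0   [neg-implies-rule on 3]
6. not Dia ((not q implies q) or (p implies not p)), w0   [neg-Dia-rule on 5 via w0Rw0]
7. not ((not q implies q) or (p implies not p)), w0   [neg-Dia-rule on 6 via w0Rw0]
8. not (not q implies q), w0   [neg-or-rule on 7]
9. not (p implies not p), w0   [neg-or-rule on 7]
10. not q, w0   [neg-implies-rule on 8]
11. p, w0   [neg-implies-rule on 9]
12. q, w1   [neg-Box-rule on 2: fresh world w1, w0Rw1]
13. not Dia ((not q implies q) or (p implies not p)), w1   [neg-Dia-rule on 5 via w0Rw1]
14. not ((not q implies q) or (p implies not p)), w1   [neg-Dia-rule on 6 via w0Rw1]
15. not (not q implies q), w1   [neg-or-rule on 14]
16. not (p implies not p), w1   [neg-or-rule on 14]
17. not q, w1   [neg-implies-rule on 15]
Accessibility: w0Rw0, w0Rw1, w1Rw0, w1Rw1
Branch closes: q and not q both at w1.
Every branch closes; the branch above is one of them.

No, unsatisfiable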